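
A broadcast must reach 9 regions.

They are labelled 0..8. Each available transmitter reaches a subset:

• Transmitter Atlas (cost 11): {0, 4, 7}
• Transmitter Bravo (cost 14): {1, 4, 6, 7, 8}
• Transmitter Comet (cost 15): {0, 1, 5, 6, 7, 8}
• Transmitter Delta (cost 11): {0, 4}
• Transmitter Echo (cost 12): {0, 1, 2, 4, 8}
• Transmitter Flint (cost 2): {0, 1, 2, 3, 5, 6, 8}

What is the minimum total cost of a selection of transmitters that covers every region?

Atlas, Flint together cover every region (Atlas ∪ Flint = {0, 1, 2, 3, 4, 5, 6, 7, 8}); total cost 11 + 2 = 13.
No covering selection has total cost below 13.

13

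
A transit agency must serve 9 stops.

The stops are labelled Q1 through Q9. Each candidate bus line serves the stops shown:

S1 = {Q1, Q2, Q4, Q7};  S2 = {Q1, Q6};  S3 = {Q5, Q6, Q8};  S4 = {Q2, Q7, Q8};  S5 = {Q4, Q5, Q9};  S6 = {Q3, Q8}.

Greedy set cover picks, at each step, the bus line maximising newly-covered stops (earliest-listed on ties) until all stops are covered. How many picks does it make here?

Greedy: pick S1 (covers 4 new) → pick S3 (covers 3 new) → pick S5 (covers 1 new) → pick S6 (covers 1 new). Total picks: 4.

4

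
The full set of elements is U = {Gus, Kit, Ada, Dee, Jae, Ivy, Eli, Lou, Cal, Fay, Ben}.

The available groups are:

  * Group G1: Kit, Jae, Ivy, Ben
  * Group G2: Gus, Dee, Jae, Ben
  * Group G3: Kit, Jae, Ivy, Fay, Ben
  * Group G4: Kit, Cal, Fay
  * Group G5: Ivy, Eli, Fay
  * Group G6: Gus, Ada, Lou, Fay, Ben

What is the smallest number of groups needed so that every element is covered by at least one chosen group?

4

G2, G4, G5, and G6 cover everything between them: the union {Gus, Kit, Ada, Dee, Jae, Ivy, Eli, Lou, Cal, Fay, Ben} is all of U.
Only G2 contains Dee, so G2 is forced; the remaining 7 elements need at least 3 more groups (each remaining group adds at most 3) — so at least 4 groups are needed, and 4 is optimal.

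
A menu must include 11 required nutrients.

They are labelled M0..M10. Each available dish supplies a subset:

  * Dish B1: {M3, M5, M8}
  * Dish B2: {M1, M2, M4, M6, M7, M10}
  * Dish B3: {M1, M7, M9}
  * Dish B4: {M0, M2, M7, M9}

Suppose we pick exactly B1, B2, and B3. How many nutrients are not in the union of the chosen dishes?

1

Union of B1, B2, B3 = {M1, M2, M3, M4, M5, M6, M7, M8, M9, M10}.
Not covered: M0 — 1 nutrient.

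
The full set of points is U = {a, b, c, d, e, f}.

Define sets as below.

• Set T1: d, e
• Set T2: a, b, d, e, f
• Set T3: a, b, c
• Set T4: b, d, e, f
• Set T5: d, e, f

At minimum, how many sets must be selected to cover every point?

2

T3 and T5 together: T3 ∪ T5 = {a, b, c, d, e, f} — every point is covered.
No single set has all 6 points (the largest, T2, has 5), so 2 is optimal.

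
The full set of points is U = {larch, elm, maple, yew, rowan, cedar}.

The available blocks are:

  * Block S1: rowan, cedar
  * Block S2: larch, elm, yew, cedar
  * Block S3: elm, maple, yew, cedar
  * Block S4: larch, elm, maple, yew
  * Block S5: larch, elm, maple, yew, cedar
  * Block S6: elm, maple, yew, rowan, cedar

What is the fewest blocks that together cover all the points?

2

S1 and S5 together: S1 ∪ S5 = {larch, elm, maple, yew, rowan, cedar} — every point is covered.
No single block has all 6 points (the largest, S5, has 5), so 2 is optimal.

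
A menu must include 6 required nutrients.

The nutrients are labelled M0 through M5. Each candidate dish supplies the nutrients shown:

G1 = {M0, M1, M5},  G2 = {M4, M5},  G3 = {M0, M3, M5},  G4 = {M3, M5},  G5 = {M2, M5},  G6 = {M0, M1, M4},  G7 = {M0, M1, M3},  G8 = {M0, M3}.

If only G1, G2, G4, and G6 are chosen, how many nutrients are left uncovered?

Union of G1, G2, G4, G6 = {M0, M1, M3, M4, M5}.
Not covered: M2 — 1 nutrient.

1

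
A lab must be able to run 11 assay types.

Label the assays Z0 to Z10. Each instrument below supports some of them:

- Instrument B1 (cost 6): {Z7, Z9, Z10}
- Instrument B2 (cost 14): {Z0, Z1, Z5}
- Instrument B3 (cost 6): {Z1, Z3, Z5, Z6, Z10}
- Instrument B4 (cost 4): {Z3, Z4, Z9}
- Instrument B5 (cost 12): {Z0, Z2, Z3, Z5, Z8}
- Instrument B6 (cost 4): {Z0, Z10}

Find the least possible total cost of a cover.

28

B1, B3, B4, B5 together cover every assay (B1 ∪ B3 ∪ B4 ∪ B5 = {Z0, Z1, Z2, Z3, Z4, Z5, Z6, Z7, Z8, Z9, Z10}); total cost 6 + 6 + 4 + 12 = 28.
No covering selection has total cost below 28.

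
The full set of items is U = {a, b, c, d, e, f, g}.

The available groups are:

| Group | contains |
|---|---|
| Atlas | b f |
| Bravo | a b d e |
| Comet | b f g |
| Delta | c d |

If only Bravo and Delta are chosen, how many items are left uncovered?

2

Union of Bravo, Delta = {a, b, c, d, e}.
Not covered: f, g — 2 items.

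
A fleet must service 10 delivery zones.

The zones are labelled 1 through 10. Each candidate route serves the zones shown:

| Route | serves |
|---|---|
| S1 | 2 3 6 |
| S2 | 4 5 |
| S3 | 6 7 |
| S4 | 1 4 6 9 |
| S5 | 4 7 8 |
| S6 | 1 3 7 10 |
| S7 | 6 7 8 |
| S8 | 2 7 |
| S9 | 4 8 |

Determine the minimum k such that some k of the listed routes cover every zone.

5

S2 and S4 and S6 and S7 and S8 together: S2 ∪ S4 ∪ S6 ∪ S7 ∪ S8 = {1, 2, 3, 4, 5, 6, 7, 8, 9, 10} — every zone is covered.
No 4 of the 9 routes cover everything (all 126 combinations miss at least one zone), so 5 is optimal.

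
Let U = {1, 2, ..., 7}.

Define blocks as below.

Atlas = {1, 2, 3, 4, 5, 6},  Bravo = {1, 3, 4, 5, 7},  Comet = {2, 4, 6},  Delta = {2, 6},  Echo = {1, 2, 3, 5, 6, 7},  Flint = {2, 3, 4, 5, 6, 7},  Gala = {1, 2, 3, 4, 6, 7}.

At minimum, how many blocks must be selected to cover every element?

2

Take {Atlas, Bravo}. Their union is {1, 2, 3, 4, 5, 6, 7}, which is all 7 elements.
No single block has all 7 elements (the largest, Atlas, has 6), so 2 is optimal.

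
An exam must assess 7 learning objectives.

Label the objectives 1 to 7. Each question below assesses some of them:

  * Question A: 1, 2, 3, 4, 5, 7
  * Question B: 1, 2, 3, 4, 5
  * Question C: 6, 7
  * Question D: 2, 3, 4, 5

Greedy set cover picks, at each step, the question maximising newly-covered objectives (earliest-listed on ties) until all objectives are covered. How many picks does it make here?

Greedy: pick A (covers 6 new) → pick C (covers 1 new). Total picks: 2.

2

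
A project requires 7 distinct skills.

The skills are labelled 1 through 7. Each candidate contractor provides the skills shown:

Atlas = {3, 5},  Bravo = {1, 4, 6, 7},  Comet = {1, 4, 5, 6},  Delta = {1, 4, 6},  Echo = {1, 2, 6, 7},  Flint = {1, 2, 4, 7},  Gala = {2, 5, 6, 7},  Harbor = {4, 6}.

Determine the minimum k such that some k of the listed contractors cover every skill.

Take {Atlas, Delta, Gala}. Their union is {1, 2, 3, 4, 5, 6, 7}, which is all 7 skills.
Only Atlas contains 3, so Atlas is forced; the remaining 5 skills need at least 2 more contractors (each remaining contractor adds at most 4) — so at least 3 contractors are needed, and 3 is optimal.

3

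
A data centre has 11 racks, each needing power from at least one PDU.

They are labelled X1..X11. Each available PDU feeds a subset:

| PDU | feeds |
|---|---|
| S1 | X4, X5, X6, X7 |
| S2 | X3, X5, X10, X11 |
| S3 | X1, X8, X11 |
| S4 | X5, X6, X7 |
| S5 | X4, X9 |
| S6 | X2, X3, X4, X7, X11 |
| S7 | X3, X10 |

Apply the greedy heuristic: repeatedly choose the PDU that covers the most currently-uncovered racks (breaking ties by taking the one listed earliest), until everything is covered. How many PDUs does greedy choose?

Greedy: pick S6 (covers 5 new) → pick S1 (covers 2 new) → pick S3 (covers 2 new) → pick S2 (covers 1 new) → pick S5 (covers 1 new). Total picks: 5.

5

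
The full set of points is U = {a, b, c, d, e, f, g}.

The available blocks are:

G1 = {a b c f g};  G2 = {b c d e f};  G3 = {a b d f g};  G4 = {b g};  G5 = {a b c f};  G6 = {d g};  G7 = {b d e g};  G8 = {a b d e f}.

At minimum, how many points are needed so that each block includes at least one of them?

2

Take H = {f, g}. Each listed block contains at least one of these, so H is a hitting set of size 2.
The blocks G5, G6 are pairwise disjoint, so any hitting set needs a separate point for each — at least 2. Hence 2 is optimal.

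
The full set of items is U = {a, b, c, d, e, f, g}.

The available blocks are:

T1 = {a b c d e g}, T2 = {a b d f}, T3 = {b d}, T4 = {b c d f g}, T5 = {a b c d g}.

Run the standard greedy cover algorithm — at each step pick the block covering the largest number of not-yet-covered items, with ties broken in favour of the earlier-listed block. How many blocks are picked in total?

Greedy: pick T1 (covers 6 new) → pick T2 (covers 1 new). Total picks: 2.

2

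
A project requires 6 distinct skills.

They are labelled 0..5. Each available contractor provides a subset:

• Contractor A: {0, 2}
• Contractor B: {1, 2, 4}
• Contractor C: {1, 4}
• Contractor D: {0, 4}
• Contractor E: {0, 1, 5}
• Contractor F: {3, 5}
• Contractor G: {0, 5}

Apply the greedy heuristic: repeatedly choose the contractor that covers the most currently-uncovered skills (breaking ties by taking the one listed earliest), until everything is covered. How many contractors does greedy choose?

Greedy: pick B (covers 3 new) → pick E (covers 2 new) → pick F (covers 1 new). Total picks: 3.

3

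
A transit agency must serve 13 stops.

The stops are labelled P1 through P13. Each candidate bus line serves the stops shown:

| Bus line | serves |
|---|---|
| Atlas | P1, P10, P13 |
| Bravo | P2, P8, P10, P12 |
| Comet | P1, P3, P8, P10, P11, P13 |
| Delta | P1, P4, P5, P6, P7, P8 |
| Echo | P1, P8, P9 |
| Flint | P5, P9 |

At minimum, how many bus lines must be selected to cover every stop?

4

Take {Bravo, Comet, Delta, Flint}. Their union is {P1, P2, P3, P4, P5, P6, P7, P8, P9, P10, P11, P12, P13}, which is all 13 stops.
No 3 of the 6 bus lines cover everything (all 20 combinations miss at least one stop), so 4 is optimal.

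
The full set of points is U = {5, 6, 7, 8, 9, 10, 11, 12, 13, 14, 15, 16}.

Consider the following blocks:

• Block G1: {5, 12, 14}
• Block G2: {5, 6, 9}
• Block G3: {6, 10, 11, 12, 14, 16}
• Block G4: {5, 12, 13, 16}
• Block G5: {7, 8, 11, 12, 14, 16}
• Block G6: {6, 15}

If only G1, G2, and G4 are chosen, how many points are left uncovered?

5

Union of G1, G2, G4 = {5, 6, 9, 12, 13, 14, 16}.
Not covered: 7, 8, 10, 11, 15 — 5 points.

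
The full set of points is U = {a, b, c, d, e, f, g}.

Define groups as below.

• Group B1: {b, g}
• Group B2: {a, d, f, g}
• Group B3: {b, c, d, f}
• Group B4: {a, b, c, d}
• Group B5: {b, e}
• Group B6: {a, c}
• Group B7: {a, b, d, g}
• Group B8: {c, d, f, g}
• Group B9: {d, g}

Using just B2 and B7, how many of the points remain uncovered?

Union of B2, B7 = {a, b, d, f, g}.
Not covered: c, e — 2 points.

2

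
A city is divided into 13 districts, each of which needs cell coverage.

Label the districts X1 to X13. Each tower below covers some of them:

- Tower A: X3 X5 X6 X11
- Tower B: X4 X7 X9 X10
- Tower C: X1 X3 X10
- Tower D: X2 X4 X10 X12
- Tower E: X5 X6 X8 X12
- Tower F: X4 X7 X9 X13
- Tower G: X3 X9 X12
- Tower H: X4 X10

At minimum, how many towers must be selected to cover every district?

5

Take {A, C, D, E, F}. Their union is {X1, X2, X3, X4, X5, X6, X7, X8, X9, X10, X11, X12, X13}, which is all 13 districts.
No 4 of the 8 towers cover everything (all 70 combinations miss at least one district), so 5 is optimal.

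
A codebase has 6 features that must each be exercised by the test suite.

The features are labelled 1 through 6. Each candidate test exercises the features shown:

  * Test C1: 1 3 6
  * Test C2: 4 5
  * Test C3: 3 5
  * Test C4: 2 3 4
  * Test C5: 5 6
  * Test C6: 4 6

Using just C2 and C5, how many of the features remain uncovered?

Union of C2, C5 = {4, 5, 6}.
Not covered: 1, 2, 3 — 3 features.

3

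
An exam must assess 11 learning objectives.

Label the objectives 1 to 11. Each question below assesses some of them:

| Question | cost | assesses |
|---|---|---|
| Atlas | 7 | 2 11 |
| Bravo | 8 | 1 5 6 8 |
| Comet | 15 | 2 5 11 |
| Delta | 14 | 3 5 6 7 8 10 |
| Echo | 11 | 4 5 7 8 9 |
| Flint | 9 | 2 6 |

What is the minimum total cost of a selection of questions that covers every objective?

Atlas, Bravo, Delta, Echo together cover every objective (Atlas ∪ Bravo ∪ Delta ∪ Echo = {1, 2, 3, 4, 5, 6, 7, 8, 9, 10, 11}); total cost 7 + 8 + 14 + 11 = 40.
No covering selection has total cost below 40.

40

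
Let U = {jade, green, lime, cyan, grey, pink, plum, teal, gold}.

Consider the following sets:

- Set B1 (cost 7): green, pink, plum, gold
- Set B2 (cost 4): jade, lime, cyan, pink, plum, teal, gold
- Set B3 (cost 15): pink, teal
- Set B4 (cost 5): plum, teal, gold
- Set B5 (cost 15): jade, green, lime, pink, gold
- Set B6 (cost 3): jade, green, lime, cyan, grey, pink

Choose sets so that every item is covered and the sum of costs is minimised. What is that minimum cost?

7

B2, B6 together cover every item (B2 ∪ B6 = {jade, green, lime, cyan, grey, pink, plum, teal, gold}); total cost 4 + 3 = 7.
No covering selection has total cost below 7.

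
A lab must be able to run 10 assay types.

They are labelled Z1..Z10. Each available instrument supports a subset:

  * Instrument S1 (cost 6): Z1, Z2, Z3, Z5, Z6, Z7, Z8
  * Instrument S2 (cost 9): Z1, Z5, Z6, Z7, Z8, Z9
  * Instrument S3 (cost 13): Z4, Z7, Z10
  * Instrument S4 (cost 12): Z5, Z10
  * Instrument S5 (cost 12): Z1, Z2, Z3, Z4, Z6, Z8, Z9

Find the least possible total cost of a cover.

S1, S2, S3 together cover every assay (S1 ∪ S2 ∪ S3 = {Z1, Z2, Z3, Z4, Z5, Z6, Z7, Z8, Z9, Z10}); total cost 6 + 9 + 13 = 28.
The greedy pick S1, S5, S4 costs 30; no covering selection beats 28.

28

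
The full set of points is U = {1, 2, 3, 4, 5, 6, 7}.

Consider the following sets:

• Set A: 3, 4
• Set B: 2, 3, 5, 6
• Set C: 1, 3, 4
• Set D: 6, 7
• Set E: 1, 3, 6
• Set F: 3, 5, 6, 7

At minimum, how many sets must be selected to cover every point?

3

B and C and D together: B ∪ C ∪ D = {1, 2, 3, 4, 5, 6, 7} — every point is covered.
Only B contains 2, so B is forced; the remaining 3 points need at least 2 more sets (each remaining set adds at most 2) — so at least 3 sets are needed, and 3 is optimal.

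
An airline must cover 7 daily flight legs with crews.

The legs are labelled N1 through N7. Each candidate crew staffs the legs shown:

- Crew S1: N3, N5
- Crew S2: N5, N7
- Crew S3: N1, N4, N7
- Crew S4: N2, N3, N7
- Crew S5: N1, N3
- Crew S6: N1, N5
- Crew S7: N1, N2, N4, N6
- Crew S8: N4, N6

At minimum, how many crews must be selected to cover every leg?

S1 and S4 and S7 together: S1 ∪ S4 ∪ S7 = {N1, N2, N3, N4, N5, N6, N7} — every leg is covered.
No 2 of the 8 crews cover everything (all 28 combinations miss at least one leg), so 3 is optimal.

3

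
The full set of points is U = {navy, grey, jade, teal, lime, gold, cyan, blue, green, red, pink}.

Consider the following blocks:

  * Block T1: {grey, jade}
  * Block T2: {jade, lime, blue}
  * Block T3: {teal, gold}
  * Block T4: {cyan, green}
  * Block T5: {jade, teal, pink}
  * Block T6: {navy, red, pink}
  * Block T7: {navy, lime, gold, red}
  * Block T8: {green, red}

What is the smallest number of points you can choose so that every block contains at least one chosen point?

Take H = {jade, gold, cyan, red}. Each listed block contains at least one of these, so H is a hitting set of size 4.
The blocks T1, T3, T4, T6 are pairwise disjoint, so any hitting set needs a separate point for each — at least 4. Hence 4 is optimal.

4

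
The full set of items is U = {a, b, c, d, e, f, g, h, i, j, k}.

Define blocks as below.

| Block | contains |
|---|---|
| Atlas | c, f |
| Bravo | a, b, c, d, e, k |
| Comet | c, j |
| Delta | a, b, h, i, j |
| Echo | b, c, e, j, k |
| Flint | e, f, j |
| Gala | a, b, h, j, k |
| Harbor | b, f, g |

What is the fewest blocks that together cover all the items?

3

Bravo and Delta and Harbor together: Bravo ∪ Delta ∪ Harbor = {a, b, c, d, e, f, g, h, i, j, k} — every item is covered.
Only Bravo contains d, so Bravo is forced; the remaining 5 items need at least 2 more blocks (each remaining block adds at most 3) — so at least 3 blocks are needed, and 3 is optimal.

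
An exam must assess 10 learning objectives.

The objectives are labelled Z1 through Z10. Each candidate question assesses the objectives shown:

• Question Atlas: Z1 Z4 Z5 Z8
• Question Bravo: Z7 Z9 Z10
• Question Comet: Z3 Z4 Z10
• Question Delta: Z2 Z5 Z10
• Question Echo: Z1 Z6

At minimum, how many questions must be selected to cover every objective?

Take {Atlas, Bravo, Comet, Delta, Echo}. Their union is {Z1, Z2, Z3, Z4, Z5, Z6, Z7, Z8, Z9, Z10}, which is all 10 objectives.
No 4 of the 5 questions cover everything (all 5 combinations miss at least one objective), so 5 is optimal.

5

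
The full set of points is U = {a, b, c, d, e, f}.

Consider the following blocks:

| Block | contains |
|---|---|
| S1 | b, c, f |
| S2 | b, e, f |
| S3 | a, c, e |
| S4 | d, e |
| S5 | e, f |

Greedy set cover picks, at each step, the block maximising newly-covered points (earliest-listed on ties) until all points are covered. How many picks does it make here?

3

Greedy: pick S1 (covers 3 new) → pick S3 (covers 2 new) → pick S4 (covers 1 new). Total picks: 3.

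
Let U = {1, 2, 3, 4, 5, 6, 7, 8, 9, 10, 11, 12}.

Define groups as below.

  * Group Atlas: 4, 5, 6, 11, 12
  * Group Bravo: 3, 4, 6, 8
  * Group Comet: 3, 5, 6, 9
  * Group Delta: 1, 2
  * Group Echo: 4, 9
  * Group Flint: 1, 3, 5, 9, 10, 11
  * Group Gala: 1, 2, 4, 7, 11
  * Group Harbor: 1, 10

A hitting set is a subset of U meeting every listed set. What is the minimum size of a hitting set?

3

H = {1, 4, 6} meets every group (each contains at least one member of H), and |H| = 3.
No choice of 2 points meets every group, so 3 is the minimum.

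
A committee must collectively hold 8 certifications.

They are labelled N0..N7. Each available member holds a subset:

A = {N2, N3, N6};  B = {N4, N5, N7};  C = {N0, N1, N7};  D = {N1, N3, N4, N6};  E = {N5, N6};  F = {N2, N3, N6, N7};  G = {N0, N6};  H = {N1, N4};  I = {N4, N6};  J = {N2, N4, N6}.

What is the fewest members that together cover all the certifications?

Take {B, C, F}. Their union is {N0, N1, N2, N3, N4, N5, N6, N7}, which is all 8 certifications.
No 2 of the 10 members cover everything (all 45 combinations miss at least one certification), so 3 is optimal.

3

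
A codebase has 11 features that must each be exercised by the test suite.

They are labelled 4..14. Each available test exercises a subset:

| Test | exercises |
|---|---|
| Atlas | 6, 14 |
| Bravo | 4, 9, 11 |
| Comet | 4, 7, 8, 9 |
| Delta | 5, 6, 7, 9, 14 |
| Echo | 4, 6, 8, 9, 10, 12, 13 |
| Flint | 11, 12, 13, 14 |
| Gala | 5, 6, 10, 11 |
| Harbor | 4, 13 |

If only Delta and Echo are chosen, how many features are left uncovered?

Union of Delta, Echo = {4, 5, 6, 7, 8, 9, 10, 12, 13, 14}.
Not covered: 11 — 1 feature.

1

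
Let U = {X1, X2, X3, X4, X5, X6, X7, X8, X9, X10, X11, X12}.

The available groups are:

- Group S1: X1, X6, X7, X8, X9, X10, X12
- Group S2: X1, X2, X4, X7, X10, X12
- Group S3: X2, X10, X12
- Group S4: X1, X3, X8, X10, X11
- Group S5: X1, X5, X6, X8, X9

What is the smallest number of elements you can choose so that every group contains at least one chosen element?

2

Take H = {X2, X8}. Each listed group contains at least one of these, so H is a hitting set of size 2.
The groups S3, S5 are pairwise disjoint, so any hitting set needs a separate element for each — at least 2. Hence 2 is optimal.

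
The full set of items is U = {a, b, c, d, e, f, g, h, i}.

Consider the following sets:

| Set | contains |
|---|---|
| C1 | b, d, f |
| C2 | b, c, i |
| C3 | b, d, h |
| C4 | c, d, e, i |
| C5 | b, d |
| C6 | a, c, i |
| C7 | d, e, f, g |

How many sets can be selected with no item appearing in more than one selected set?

2

C5, C6 are pairwise disjoint (C5={b,d}; C6={a,c,i}).
Every remaining set overlaps one of these, and no 3 of the listed sets are pairwise disjoint, so 2 is the maximum.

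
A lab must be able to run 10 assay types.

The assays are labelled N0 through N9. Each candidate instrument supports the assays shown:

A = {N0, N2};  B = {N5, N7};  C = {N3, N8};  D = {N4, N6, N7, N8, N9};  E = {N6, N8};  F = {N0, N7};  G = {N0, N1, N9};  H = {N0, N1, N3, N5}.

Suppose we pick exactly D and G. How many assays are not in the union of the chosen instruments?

Union of D, G = {N0, N1, N4, N6, N7, N8, N9}.
Not covered: N2, N3, N5 — 3 assays.

3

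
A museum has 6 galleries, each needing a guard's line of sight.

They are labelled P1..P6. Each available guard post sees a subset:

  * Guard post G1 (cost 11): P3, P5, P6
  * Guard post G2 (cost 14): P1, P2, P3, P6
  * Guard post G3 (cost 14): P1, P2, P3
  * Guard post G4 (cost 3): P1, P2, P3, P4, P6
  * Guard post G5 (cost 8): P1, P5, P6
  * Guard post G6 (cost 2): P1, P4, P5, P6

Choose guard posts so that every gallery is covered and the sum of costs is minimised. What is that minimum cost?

5

G4, G6 together cover every gallery (G4 ∪ G6 = {P1, P2, P3, P4, P5, P6}); total cost 3 + 2 = 5.
No covering selection has total cost below 5.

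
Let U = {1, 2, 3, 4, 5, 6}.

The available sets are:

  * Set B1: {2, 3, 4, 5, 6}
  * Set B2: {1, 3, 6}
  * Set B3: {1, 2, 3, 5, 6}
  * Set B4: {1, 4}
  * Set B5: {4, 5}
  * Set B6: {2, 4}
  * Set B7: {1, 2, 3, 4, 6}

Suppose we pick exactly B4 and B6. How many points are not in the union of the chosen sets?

Union of B4, B6 = {1, 2, 4}.
Not covered: 3, 5, 6 — 3 points.

3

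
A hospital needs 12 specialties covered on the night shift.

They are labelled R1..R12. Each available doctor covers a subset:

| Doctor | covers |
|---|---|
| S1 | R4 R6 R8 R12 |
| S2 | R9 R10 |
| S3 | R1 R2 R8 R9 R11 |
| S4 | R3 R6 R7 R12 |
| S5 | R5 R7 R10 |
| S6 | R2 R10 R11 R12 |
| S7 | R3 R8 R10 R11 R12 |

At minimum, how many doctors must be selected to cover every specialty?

4

Take {S1, S3, S4, S5}. Their union is {R1, R2, R3, R4, R5, R6, R7, R8, R9, R10, R11, R12}, which is all 12 specialties.
No 3 of the 7 doctors cover everything (all 35 combinations miss at least one specialty), so 4 is optimal.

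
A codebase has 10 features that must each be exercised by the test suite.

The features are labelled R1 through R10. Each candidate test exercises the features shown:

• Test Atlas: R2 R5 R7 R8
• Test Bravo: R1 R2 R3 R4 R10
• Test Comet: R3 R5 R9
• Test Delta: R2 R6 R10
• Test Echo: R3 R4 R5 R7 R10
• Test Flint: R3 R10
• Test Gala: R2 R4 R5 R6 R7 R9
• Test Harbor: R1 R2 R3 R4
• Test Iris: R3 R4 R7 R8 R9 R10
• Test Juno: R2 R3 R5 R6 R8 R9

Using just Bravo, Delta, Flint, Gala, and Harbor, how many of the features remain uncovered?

Union of Bravo, Delta, Flint, Gala, Harbor = {R1, R2, R3, R4, R5, R6, R7, R9, R10}.
Not covered: R8 — 1 feature.

1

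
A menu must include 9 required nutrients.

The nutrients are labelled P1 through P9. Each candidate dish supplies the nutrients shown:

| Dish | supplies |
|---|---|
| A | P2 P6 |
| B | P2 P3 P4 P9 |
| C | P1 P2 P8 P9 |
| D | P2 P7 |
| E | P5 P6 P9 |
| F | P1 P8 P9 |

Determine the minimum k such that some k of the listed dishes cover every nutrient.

B and C and D and E together: B ∪ C ∪ D ∪ E = {P1, P2, P3, P4, P5, P6, P7, P8, P9} — every nutrient is covered.
Only B contains P3, so B is forced; the remaining 5 nutrients need at least 3 more dishes (each remaining dish adds at most 2) — so at least 4 dishes are needed, and 4 is optimal.

4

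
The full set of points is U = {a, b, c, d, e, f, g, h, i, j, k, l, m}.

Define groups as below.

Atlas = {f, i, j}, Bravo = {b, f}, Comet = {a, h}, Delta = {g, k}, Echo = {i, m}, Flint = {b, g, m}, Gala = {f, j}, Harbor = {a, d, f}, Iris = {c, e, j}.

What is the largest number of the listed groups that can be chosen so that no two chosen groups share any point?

Bravo, Comet, Delta, Echo, Iris are pairwise disjoint (Bravo={b,f}; Comet={a,h}; Delta={g,k}; Echo={i,m}; Iris={c,e,j}).
Every remaining group overlaps one of these, and no 6 of the listed groups are pairwise disjoint, so 5 is the maximum.

5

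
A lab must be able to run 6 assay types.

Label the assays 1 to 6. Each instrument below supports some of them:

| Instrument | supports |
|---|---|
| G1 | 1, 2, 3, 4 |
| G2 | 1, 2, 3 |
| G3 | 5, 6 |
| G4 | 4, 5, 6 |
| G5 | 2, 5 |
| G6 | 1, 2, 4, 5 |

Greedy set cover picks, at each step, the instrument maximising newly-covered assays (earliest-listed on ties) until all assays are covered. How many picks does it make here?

Greedy: pick G1 (covers 4 new) → pick G3 (covers 2 new). Total picks: 2.

2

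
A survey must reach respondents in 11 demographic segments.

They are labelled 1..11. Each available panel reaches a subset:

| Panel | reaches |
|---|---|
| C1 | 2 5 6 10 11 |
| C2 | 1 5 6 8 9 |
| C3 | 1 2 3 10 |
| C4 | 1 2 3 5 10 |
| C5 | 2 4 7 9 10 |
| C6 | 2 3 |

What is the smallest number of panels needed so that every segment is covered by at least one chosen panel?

Take {C1, C2, C3, C5}. Their union is {1, 2, 3, 4, 5, 6, 7, 8, 9, 10, 11}, which is all 11 segments.
No 3 of the 6 panels cover everything (all 20 combinations miss at least one segment), so 4 is optimal.

4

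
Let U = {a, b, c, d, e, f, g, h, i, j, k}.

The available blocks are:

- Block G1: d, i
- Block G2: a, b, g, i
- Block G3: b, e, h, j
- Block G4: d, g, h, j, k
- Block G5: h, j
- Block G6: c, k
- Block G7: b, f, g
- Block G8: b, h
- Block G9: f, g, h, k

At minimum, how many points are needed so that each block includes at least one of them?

4

The 4 points {d, g, h, k} hit every block.
The blocks G1, G5, G6, G7 are pairwise disjoint, so any hitting set needs a separate point for each — at least 4. Hence 4 is optimal.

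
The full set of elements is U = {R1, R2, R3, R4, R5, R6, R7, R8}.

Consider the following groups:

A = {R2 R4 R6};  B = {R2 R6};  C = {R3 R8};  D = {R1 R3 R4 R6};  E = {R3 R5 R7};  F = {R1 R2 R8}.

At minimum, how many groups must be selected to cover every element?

Take {D, E, F}. Their union is {R1, R2, R3, R4, R5, R6, R7, R8}, which is all 8 elements.
Only E contains R5, so E is forced; the remaining 5 elements need at least 2 more groups (each remaining group adds at most 3) — so at least 3 groups are needed, and 3 is optimal.

3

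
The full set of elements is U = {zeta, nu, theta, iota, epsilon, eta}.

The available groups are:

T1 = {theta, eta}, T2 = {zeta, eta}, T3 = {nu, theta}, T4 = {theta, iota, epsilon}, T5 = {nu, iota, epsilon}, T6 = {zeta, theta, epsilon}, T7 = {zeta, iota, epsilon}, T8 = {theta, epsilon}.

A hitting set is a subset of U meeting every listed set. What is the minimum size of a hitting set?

3

H = {zeta, theta, epsilon} meets every group (each contains at least one member of H), and |H| = 3.
No choice of 2 elements meets every group, so 3 is the minimum.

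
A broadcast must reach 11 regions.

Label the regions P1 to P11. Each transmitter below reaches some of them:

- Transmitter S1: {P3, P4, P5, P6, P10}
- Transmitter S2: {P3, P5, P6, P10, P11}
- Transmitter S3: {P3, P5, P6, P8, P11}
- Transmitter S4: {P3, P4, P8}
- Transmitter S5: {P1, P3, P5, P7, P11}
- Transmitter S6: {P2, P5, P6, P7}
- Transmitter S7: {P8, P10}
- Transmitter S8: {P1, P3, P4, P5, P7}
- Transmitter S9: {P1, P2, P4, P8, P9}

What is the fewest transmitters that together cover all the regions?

3

S1 and S5 and S9 together: S1 ∪ S5 ∪ S9 = {P1, P2, P3, P4, P5, P6, P7, P8, P9, P10, P11} — every region is covered.
Each transmitter has at most 5 regions, and 2·5 = 10 < 11 — so at least 3 transmitters are needed, and 3 is optimal.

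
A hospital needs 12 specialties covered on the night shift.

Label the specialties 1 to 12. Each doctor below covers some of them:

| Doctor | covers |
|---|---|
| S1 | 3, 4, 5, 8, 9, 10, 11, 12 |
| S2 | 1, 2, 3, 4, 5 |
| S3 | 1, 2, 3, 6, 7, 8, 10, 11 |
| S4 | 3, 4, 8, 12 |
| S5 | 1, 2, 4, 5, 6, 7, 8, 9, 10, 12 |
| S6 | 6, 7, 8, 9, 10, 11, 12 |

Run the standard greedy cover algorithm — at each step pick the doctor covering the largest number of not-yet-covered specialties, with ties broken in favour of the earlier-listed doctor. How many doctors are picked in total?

2

Greedy: pick S5 (covers 10 new) → pick S1 (covers 2 new). Total picks: 2.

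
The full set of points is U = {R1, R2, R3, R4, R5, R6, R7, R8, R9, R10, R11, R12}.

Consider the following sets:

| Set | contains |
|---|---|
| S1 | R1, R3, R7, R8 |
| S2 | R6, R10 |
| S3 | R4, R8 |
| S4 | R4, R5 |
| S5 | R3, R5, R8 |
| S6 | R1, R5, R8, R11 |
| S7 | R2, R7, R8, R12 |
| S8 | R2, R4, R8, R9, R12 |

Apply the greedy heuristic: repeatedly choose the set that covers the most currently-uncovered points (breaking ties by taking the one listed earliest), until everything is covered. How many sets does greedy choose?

Greedy: pick S8 (covers 5 new) → pick S1 (covers 3 new) → pick S2 (covers 2 new) → pick S6 (covers 2 new). Total picks: 4.

4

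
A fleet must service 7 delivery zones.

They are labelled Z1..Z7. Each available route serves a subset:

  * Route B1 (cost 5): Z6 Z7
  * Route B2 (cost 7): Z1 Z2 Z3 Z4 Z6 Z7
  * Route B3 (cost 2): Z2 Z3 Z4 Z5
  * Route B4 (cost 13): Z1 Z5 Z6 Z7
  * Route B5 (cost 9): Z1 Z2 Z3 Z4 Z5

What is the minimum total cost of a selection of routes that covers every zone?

B2, B3 together cover every zone (B2 ∪ B3 = {Z1, Z2, Z3, Z4, Z5, Z6, Z7}); total cost 7 + 2 = 9.
No covering selection has total cost below 9.

9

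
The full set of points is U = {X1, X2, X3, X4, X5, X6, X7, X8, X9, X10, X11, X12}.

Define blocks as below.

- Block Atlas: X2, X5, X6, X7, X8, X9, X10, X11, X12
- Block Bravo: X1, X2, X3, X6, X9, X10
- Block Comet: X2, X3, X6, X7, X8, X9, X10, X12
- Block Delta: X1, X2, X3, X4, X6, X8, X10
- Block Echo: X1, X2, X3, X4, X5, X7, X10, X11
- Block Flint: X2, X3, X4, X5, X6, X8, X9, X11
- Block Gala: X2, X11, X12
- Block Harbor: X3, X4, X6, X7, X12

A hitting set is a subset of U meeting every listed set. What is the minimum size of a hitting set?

2

The 2 points {X6, X11} hit every block.
No single point lies in every block, so at least 2 are needed and 2 is optimal.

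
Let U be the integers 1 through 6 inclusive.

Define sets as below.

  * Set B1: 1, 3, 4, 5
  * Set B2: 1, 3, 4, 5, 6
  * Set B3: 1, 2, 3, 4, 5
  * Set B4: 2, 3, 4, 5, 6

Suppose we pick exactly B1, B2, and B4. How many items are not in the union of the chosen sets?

0

Union of B1, B2, B4 = {1, 2, 3, 4, 5, 6} — that's every item, so 0 are uncovered.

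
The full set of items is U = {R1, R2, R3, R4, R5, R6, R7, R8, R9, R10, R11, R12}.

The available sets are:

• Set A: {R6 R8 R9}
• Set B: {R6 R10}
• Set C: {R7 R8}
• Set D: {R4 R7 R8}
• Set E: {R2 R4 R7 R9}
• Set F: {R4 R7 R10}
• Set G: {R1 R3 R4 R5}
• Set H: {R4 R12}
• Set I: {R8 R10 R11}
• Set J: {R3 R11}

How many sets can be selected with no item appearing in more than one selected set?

B, C, H, J are pairwise disjoint (B={R6,R10}; C={R7,R8}; H={R4,R12}; J={R3,R11}).
Every remaining set overlaps one of these, and no 5 of the listed sets are pairwise disjoint, so 4 is the maximum.

4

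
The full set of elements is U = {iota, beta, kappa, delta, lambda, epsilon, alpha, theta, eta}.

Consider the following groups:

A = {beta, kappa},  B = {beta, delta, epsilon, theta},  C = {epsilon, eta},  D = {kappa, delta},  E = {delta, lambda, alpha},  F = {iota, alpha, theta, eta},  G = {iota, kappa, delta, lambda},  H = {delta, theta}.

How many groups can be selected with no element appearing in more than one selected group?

A, C, H are pairwise disjoint (A={beta,kappa}; C={epsilon,eta}; H={delta,theta}).
Every remaining group overlaps one of these, and no 4 of the listed groups are pairwise disjoint, so 3 is the maximum.

3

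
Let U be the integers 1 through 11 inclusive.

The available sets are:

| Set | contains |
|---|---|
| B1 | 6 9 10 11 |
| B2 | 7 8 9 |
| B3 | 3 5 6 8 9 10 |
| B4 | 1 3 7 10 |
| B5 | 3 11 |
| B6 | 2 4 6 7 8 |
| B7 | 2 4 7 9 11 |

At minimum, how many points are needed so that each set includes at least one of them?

3

H = {3, 6, 7} meets every set (each contains at least one member of H), and |H| = 3.
No choice of 2 points meets every set, so 3 is the minimum.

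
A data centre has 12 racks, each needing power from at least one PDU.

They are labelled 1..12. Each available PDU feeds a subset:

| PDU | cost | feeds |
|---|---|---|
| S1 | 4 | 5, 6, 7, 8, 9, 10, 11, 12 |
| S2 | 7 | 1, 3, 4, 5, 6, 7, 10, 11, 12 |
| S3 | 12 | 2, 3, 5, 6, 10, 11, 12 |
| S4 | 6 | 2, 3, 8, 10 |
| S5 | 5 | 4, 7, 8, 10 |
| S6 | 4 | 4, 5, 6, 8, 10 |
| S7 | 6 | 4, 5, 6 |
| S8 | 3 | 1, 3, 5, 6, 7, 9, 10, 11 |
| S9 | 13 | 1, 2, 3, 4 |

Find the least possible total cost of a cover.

S2, S4, S8 together cover every rack (S2 ∪ S4 ∪ S8 = {1, 2, 3, 4, 5, 6, 7, 8, 9, 10, 11, 12}); total cost 7 + 6 + 3 = 16.
The greedy pick S8, S1, S6, S4 costs 17; no covering selection beats 16.

16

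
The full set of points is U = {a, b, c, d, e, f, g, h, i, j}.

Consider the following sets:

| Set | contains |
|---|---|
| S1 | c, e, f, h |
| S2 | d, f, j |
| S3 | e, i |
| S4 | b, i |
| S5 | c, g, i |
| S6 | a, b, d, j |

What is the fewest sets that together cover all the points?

Take {S1, S5, S6}. Their union is {a, b, c, d, e, f, g, h, i, j}, which is all 10 points.
Each set has at most 4 points, and 2·4 = 8 < 10 — so at least 3 sets are needed, and 3 is optimal.

3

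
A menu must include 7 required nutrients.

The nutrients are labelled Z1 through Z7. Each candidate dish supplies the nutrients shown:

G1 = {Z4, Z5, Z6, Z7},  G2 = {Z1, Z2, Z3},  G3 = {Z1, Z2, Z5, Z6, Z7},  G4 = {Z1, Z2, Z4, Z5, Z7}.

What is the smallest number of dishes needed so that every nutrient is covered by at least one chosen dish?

2

Take {G1, G2}. Their union is {Z1, Z2, Z3, Z4, Z5, Z6, Z7}, which is all 7 nutrients.
No single dish has all 7 nutrients (the largest, G3, has 5), so 2 is optimal.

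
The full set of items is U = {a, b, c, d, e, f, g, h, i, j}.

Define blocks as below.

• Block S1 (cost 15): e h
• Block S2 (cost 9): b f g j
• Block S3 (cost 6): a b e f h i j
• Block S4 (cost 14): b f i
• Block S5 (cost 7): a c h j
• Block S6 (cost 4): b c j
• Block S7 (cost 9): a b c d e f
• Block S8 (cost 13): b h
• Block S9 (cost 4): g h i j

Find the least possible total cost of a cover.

S7, S9 together cover every item (S7 ∪ S9 = {a, b, c, d, e, f, g, h, i, j}); total cost 9 + 4 = 13.
The greedy pick S3, S6, S9, S7 costs 23; no covering selection beats 13.

13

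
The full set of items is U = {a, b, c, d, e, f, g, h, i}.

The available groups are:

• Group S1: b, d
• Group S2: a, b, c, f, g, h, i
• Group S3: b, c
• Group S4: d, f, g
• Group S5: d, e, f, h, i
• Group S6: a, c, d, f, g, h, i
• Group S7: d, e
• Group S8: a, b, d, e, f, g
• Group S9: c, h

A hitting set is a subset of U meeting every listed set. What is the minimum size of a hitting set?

2

The 2 items {c, d} hit every group.
The groups S7, S9 are pairwise disjoint, so any hitting set needs a separate item for each — at least 2. Hence 2 is optimal.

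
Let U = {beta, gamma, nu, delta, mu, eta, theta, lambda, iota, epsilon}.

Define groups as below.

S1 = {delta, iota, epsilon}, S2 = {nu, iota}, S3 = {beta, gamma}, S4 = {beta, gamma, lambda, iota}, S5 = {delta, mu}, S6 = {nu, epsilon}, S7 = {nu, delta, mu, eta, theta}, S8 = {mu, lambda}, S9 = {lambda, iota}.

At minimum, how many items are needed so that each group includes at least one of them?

Take H = {beta, mu, iota, epsilon}. Each listed group contains at least one of these, so H is a hitting set of size 4.
The groups S3, S5, S6, S9 are pairwise disjoint, so any hitting set needs a separate item for each — at least 4. Hence 4 is optimal.

4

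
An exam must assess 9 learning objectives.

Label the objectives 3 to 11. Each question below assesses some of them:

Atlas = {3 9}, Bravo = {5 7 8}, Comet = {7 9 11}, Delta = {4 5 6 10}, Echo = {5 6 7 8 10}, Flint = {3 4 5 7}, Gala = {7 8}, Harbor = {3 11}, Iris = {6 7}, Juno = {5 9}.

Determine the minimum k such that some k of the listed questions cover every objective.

Take {Comet, Echo, Flint}. Their union is {3, 4, 5, 6, 7, 8, 9, 10, 11}, which is all 9 objectives.
No 2 of the 10 questions cover everything (all 45 combinations miss at least one objective), so 3 is optimal.

3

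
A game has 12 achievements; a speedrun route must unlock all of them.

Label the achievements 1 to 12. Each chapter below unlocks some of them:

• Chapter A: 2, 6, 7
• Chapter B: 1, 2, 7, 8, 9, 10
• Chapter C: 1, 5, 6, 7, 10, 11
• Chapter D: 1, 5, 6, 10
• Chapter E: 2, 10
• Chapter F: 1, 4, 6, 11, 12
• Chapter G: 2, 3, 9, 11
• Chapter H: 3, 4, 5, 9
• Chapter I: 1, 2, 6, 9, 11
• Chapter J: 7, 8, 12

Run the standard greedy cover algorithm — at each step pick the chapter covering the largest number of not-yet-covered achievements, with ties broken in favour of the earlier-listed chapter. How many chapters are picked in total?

3

Greedy: pick B (covers 6 new) → pick F (covers 4 new) → pick H (covers 2 new). Total picks: 3.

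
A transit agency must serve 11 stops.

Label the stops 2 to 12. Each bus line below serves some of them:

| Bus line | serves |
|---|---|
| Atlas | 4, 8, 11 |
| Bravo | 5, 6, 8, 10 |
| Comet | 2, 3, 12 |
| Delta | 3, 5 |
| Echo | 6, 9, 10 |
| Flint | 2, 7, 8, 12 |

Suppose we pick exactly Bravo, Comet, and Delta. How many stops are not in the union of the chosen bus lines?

4

Union of Bravo, Comet, Delta = {2, 3, 5, 6, 8, 10, 12}.
Not covered: 4, 7, 9, 11 — 4 stops.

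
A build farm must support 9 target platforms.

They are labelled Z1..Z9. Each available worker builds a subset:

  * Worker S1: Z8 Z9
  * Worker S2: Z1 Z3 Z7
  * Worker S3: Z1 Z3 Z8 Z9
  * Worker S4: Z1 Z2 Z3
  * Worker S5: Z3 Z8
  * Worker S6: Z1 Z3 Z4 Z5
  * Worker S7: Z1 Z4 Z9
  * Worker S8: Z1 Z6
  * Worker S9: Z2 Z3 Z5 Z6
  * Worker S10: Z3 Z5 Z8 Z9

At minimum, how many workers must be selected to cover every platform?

Take {S2, S6, S9, S10}. Their union is {Z1, Z2, Z3, Z4, Z5, Z6, Z7, Z8, Z9}, which is all 9 platforms.
No 3 of the 10 workers cover everything (all 120 combinations miss at least one platform), so 4 is optimal.

4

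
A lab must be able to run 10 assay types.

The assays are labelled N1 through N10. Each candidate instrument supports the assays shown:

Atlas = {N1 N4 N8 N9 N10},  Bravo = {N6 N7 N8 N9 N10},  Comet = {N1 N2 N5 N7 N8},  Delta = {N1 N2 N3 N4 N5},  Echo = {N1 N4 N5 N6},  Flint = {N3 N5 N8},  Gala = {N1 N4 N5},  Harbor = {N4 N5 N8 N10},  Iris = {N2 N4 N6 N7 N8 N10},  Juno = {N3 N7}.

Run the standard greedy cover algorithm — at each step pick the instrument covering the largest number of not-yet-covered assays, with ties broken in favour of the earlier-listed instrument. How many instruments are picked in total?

3

Greedy: pick Iris (covers 6 new) → pick Delta (covers 3 new) → pick Atlas (covers 1 new). Total picks: 3.
(The true minimum cover uses only 2 instruments, so greedy is not optimal here.)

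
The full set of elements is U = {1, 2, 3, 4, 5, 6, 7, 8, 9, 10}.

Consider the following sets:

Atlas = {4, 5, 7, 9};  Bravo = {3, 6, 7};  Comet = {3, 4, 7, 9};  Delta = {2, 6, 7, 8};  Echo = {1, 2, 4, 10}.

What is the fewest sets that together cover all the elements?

4

Atlas and Comet and Delta and Echo together: Atlas ∪ Comet ∪ Delta ∪ Echo = {1, 2, 3, 4, 5, 6, 7, 8, 9, 10} — every element is covered.
No 3 of the 5 sets cover everything (all 10 combinations miss at least one element), so 4 is optimal.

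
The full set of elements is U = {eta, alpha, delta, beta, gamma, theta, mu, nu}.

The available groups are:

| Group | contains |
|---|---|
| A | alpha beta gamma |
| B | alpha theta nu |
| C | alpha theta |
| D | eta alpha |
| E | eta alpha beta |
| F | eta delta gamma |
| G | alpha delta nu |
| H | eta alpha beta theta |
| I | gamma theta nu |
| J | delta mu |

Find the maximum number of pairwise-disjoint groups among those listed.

3

E, I, J are pairwise disjoint (E={eta,alpha,beta}; I={gamma,theta,nu}; J={delta,mu}).
Every remaining group overlaps one of these, and no 4 of the listed groups are pairwise disjoint, so 3 is the maximum.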